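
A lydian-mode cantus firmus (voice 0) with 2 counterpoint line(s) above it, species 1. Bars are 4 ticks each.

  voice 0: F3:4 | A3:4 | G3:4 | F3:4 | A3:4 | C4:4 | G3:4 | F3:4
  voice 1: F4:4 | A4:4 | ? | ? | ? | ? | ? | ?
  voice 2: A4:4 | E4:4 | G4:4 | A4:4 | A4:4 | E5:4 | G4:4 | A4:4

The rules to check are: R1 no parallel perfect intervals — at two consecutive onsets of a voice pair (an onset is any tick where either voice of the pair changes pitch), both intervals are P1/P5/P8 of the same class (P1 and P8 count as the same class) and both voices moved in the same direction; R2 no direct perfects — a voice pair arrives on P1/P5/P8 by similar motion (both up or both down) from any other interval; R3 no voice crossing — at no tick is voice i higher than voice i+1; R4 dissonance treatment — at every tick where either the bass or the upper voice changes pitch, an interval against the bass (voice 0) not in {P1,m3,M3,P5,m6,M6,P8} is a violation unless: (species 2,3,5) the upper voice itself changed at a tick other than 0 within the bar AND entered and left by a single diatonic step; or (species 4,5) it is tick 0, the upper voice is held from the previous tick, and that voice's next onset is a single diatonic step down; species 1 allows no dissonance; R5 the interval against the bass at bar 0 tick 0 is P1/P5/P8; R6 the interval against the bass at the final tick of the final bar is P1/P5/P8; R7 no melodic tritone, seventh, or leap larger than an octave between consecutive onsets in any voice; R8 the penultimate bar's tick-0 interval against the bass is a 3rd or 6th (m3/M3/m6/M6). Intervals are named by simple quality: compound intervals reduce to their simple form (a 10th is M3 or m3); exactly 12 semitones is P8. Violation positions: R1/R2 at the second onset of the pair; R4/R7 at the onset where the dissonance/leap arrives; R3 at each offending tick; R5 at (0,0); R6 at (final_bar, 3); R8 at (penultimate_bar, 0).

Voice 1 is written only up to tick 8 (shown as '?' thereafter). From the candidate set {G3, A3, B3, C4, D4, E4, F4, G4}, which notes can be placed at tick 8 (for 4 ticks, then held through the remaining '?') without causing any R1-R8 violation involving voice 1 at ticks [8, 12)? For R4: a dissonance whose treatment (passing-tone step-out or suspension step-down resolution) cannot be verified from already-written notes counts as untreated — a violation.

{E4}

G3: violates R1,R7
A3: violates R4
B3: violates R7
C4: violates R4
D4: violates R2
E4: legal
F4: violates R4
G4: violates R1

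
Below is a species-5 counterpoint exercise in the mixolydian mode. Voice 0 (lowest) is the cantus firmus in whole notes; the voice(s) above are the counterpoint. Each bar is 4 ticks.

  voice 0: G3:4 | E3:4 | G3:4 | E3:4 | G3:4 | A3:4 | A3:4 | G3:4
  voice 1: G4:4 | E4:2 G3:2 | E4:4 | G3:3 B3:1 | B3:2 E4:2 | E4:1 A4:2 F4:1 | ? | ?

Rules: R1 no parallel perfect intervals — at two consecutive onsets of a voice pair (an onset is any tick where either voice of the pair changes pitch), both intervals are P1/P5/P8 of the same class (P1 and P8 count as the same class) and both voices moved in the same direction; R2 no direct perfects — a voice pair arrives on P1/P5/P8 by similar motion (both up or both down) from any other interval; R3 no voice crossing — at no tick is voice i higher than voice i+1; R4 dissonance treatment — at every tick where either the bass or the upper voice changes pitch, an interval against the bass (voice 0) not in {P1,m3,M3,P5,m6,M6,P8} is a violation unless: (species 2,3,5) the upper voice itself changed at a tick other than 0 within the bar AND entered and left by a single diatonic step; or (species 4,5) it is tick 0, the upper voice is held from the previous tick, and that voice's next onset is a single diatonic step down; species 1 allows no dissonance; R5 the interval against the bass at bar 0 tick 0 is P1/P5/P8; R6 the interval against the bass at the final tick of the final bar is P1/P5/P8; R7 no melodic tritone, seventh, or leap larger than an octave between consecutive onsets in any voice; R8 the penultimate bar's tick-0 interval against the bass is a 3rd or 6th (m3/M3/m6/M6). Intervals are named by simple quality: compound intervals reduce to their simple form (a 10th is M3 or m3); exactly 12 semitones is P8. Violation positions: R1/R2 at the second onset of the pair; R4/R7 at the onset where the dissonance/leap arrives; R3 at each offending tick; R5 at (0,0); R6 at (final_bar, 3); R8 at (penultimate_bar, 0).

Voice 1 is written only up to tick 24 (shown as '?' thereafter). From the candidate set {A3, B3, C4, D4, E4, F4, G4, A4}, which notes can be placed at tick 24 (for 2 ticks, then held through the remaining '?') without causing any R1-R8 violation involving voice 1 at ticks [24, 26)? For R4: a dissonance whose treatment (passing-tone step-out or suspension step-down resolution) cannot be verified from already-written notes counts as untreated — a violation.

A3: violates R8
B3: violates R4,R7,R8
C4: legal
D4: violates R4,R8
E4: violates R8
F4: legal
G4: violates R4,R8
A4: violates R8

{C4, F4}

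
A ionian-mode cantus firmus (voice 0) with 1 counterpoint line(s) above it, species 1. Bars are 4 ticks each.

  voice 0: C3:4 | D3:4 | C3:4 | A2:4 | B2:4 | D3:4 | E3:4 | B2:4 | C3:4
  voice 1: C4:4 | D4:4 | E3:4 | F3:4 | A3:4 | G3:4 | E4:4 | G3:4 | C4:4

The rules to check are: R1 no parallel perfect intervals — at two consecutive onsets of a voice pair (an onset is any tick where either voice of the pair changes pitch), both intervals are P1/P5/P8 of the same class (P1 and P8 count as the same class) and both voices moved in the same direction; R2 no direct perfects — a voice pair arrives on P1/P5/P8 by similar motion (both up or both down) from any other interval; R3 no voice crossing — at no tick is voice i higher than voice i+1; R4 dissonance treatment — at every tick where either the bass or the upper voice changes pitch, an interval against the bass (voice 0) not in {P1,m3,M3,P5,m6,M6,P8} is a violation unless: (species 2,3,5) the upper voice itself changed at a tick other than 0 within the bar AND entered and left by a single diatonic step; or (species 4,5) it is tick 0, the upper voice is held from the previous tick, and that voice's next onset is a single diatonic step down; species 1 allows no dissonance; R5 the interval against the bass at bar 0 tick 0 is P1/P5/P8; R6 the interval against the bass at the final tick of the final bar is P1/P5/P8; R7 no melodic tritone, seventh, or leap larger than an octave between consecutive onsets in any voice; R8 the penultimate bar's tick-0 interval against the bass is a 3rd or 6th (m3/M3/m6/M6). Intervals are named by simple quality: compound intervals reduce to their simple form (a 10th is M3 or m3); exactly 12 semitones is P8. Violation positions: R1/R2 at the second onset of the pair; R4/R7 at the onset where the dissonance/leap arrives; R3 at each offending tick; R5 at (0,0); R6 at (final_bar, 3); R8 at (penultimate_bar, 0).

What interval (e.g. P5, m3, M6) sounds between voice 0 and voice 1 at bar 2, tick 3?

M3

voice 0=C3 voice 1=E3 -> M3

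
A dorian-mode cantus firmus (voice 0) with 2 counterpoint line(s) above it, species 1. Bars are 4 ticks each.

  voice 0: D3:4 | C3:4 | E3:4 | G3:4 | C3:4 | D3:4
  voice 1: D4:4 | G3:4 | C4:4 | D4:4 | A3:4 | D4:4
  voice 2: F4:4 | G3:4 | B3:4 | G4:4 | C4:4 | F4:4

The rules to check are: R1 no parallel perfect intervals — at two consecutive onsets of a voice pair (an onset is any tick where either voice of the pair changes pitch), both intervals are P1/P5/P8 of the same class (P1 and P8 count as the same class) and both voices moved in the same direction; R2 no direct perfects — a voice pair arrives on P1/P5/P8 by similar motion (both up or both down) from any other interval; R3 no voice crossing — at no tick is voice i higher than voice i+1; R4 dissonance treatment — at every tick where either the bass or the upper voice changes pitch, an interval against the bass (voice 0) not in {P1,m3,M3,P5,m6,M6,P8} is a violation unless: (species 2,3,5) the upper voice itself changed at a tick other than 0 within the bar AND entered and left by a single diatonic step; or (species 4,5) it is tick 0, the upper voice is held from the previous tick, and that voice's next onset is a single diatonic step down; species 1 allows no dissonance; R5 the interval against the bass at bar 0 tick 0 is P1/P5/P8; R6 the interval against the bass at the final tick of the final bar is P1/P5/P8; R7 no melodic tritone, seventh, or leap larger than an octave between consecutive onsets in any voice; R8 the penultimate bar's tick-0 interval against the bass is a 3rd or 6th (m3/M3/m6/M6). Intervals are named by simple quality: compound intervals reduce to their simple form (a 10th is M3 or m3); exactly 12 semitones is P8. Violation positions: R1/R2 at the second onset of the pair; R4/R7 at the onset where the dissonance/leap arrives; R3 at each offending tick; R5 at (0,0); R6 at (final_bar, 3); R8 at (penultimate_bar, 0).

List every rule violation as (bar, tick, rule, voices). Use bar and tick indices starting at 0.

bar 0: v0=D3 v1=D4 v2=F4 downbeat m3
bar 1: v0=C3 v1=G3 v2=G3 downbeat P5
bar 2: v0=E3 v1=C4 v2=B3 downbeat P5
bar 3: v0=G3 v1=D4 v2=G4 downbeat P8
bar 4: v0=C3 v1=A3 v2=C4 downbeat P8
bar 5: v0=D3 v1=D4 v2=F4 downbeat m3
  -> R5 @ bar 0 tick 0 v(0, 2): opens on m3
  -> R2 @ bar 1 tick 0 v(0, 1): D3/D4 P8 -> C3/G3 P5 similar
  -> R2 @ bar 1 tick 0 v(0, 2): D3/F4 m3 -> C3/G3 P5 similar
  -> R2 @ bar 1 tick 0 v(1, 2): D4/F4 m3 -> G3/G3 P1 similar
  -> R7 @ bar 1 tick 0 v(2,): F4->G3 leap 10st
  -> R1 @ bar 2 tick 0 v(0, 2): C3/G3 P5 -> E3/B3 P5 similar
  -> R3 @ bar 2 tick 0 v(1, 2): C4 above B3
  -> R3 @ bar 2 tick 1 v(1, 2): C4 above B3
  -> R3 @ bar 2 tick 2 v(1, 2): C4 above B3
  -> R3 @ bar 2 tick 3 v(1, 2): C4 above B3
  -> R2 @ bar 3 tick 0 v(0, 1): E3/C4 m6 -> G3/D4 P5 similar
  -> R2 @ bar 3 tick 0 v(0, 2): E3/B3 P5 -> G3/G4 P8 similar
  -> R1 @ bar 4 tick 0 v(0, 2): G3/G4 P8 -> C3/C4 P8 similar
  -> R8 @ bar 4 tick 0 v(0, 2): penult P8 not 3rd/6th
  -> R2 @ bar 5 tick 0 v(0, 1): C3/A3 M6 -> D3/D4 P8 similar
  -> R6 @ bar 5 tick 3 v(0, 2): closes on m3

(0, 0, R5, (0, 2))
(1, 0, R2, (0, 1))
(1, 0, R2, (0, 2))
(1, 0, R2, (1, 2))
(1, 0, R7, (2,))
(2, 0, R1, (0, 2))
(2, 0, R3, (1, 2))
(2, 1, R3, (1, 2))
(2, 2, R3, (1, 2))
(2, 3, R3, (1, 2))
(3, 0, R2, (0, 1))
(3, 0, R2, (0, 2))
(4, 0, R1, (0, 2))
(4, 0, R8, (0, 2))
(5, 0, R2, (0, 1))
(5, 3, R6, (0, 2))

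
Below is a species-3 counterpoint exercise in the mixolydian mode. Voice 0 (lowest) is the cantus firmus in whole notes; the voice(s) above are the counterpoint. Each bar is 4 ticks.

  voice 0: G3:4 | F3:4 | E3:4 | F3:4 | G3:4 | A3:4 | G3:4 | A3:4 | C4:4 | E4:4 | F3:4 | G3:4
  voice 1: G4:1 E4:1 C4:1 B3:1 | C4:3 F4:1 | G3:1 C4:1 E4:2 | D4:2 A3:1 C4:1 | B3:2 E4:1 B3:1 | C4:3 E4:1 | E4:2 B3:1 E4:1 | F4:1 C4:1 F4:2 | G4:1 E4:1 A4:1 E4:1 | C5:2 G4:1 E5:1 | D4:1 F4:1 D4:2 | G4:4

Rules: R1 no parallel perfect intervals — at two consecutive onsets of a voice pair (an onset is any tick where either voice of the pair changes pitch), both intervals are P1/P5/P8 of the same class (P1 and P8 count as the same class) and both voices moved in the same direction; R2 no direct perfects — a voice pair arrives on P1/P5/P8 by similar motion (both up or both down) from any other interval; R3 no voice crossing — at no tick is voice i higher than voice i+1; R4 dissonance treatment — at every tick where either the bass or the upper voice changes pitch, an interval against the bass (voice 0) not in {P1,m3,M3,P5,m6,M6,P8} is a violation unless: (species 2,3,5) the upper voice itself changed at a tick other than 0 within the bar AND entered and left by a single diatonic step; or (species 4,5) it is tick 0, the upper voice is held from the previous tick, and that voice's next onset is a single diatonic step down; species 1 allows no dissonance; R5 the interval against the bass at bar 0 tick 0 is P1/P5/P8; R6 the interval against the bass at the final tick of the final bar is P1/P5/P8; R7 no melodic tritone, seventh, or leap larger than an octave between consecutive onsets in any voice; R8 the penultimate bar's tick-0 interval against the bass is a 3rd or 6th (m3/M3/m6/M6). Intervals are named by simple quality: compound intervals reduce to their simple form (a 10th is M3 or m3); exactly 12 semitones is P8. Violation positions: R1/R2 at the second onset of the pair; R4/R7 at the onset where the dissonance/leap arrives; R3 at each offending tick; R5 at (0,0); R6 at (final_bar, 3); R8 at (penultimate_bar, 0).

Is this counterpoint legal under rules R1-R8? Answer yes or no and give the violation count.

No (6 violations)

bar 0: v0=G3 v1=G4 (P8)
bar 1: v0=F3 v1=C4 (P5)
bar 2: v0=E3 v1=G3 (m3)
bar 3: v0=F3 v1=D4 (M6)
bar 4: v0=G3 v1=B3 (M3)
bar 5: v0=A3 v1=C4 (m3)
bar 6: v0=G3 v1=E4 (M6)
bar 7: v0=A3 v1=F4 (m6)
bar 8: v0=C4 v1=G4 (P5)
bar 9: v0=E4 v1=C5 (m6)
bar 10: v0=F3 v1=D4 (M6)
bar 11: v0=G3 v1=G4 (P8)
  R4 @ bar0.2: G3/C4 P4 untreated
  R7 @ bar2.0: F4->G3 leap 10st
  R2 @ bar8.0: A3/F4 m6 -> C4/G4 P5 similar
  R7 @ bar10.0: E4->F3 leap 11st
  R7 @ bar10.0: E5->D4 leap 14st
  R2 @ bar11.0: F3/D4 M6 -> G3/G4 P8 similar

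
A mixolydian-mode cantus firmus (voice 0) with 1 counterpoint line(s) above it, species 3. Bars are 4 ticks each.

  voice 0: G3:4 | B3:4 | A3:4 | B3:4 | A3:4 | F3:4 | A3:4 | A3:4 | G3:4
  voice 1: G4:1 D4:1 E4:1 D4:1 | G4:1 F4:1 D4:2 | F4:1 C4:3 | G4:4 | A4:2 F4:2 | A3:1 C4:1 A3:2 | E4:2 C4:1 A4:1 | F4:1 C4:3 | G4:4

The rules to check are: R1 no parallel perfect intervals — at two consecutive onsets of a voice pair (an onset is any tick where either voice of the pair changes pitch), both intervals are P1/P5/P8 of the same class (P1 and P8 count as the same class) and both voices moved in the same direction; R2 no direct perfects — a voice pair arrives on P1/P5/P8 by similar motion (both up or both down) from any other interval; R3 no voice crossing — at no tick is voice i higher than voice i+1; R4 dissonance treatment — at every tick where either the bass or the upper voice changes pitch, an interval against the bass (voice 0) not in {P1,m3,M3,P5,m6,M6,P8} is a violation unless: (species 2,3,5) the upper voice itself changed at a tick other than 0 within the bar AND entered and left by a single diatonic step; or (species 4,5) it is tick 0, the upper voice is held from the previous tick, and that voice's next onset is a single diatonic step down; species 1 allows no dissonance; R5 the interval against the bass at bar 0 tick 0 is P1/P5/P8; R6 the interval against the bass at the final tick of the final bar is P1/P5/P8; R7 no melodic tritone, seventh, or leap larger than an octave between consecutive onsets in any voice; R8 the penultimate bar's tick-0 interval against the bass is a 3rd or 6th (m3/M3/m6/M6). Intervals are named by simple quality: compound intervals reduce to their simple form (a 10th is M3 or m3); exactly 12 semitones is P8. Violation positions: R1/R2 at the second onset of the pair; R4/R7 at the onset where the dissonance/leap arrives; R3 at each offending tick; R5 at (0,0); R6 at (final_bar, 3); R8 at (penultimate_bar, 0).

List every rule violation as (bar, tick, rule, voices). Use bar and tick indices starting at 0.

(1, 1, R4, (0, 1))
(6, 0, R2, (0, 1))

bar 0: v0=G3 v1=G4 downbeat P8
bar 1: v0=B3 v1=G4 downbeat m6
bar 2: v0=A3 v1=F4 downbeat m6
bar 3: v0=B3 v1=G4 downbeat m6
bar 4: v0=A3 v1=A4 downbeat P8
bar 5: v0=F3 v1=A3 downbeat M3
bar 6: v0=A3 v1=E4 downbeat P5
bar 7: v0=A3 v1=F4 downbeat m6
bar 8: v0=G3 v1=G4 downbeat P8
  -> R4 @ bar 1 tick 1 v(0, 1): B3/F4 TT untreated
  -> R2 @ bar 6 tick 0 v(0, 1): F3/A3 M3 -> A3/E4 P5 similar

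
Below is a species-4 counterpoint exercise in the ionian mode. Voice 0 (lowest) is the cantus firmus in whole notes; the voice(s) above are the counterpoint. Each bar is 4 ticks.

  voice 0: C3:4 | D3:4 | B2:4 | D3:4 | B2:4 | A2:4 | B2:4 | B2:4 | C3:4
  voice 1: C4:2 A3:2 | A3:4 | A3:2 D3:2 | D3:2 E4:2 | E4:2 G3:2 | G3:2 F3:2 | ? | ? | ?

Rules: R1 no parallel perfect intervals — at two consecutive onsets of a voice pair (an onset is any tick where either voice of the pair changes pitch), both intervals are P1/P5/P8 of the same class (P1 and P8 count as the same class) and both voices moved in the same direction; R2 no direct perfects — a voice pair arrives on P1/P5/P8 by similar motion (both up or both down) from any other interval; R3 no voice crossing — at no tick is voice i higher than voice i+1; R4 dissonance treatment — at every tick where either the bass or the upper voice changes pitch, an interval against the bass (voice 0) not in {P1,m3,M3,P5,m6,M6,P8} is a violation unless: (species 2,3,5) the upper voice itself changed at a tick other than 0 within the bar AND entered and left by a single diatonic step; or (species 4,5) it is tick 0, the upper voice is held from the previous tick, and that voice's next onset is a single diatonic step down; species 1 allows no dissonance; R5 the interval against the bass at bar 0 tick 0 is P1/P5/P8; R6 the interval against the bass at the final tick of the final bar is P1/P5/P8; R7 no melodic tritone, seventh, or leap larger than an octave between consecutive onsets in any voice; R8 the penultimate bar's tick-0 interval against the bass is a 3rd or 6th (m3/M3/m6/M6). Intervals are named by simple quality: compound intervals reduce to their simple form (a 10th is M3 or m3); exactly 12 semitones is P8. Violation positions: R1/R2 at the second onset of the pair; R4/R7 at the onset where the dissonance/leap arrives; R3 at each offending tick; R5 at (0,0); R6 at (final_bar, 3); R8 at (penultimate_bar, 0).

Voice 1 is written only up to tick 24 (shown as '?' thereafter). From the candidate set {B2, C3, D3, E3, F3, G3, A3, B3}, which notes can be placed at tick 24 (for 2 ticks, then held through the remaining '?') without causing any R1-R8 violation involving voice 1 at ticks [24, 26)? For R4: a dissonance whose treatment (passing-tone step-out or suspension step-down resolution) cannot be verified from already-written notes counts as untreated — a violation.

{D3, G3}

B2: violates R7
C3: violates R4
D3: legal
E3: violates R4
F3: violates R4
G3: legal
A3: violates R4
B3: violates R2,R7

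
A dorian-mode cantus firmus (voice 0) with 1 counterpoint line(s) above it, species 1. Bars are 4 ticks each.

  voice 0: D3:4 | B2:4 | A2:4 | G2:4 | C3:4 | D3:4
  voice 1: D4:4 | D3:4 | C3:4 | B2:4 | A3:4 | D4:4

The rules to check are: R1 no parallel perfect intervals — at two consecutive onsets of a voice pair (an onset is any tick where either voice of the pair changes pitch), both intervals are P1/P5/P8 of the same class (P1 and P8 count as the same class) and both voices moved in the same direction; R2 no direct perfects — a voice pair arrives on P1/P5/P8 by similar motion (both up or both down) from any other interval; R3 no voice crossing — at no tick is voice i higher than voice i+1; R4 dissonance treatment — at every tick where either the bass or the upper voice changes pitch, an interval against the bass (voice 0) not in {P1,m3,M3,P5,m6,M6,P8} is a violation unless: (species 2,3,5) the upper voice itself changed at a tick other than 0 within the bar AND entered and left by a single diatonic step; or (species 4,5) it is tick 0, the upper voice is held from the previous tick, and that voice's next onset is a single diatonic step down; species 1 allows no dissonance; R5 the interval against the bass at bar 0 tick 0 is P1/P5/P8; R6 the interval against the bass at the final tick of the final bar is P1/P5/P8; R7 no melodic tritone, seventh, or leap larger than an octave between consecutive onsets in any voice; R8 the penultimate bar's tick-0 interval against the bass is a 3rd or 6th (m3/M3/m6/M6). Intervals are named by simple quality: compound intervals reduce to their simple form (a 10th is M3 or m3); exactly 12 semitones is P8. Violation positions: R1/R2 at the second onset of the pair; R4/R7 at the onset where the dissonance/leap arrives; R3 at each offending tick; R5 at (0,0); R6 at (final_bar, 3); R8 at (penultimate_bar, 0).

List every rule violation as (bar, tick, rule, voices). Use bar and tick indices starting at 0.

bar 0: v0=D3 v1=D4 downbeat P8
bar 1: v0=B2 v1=D3 downbeat m3
bar 2: v0=A2 v1=C3 downbeat m3
bar 3: v0=G2 v1=B2 downbeat M3
bar 4: v0=C3 v1=A3 downbeat M6
bar 5: v0=D3 v1=D4 downbeat P8
  -> R7 @ bar 4 tick 0 v(1,): B2->A3 leap 10st
  -> R2 @ bar 5 tick 0 v(0, 1): C3/A3 M6 -> D3/D4 P8 similar

(4, 0, R7, (1,))
(5, 0, R2, (0, 1))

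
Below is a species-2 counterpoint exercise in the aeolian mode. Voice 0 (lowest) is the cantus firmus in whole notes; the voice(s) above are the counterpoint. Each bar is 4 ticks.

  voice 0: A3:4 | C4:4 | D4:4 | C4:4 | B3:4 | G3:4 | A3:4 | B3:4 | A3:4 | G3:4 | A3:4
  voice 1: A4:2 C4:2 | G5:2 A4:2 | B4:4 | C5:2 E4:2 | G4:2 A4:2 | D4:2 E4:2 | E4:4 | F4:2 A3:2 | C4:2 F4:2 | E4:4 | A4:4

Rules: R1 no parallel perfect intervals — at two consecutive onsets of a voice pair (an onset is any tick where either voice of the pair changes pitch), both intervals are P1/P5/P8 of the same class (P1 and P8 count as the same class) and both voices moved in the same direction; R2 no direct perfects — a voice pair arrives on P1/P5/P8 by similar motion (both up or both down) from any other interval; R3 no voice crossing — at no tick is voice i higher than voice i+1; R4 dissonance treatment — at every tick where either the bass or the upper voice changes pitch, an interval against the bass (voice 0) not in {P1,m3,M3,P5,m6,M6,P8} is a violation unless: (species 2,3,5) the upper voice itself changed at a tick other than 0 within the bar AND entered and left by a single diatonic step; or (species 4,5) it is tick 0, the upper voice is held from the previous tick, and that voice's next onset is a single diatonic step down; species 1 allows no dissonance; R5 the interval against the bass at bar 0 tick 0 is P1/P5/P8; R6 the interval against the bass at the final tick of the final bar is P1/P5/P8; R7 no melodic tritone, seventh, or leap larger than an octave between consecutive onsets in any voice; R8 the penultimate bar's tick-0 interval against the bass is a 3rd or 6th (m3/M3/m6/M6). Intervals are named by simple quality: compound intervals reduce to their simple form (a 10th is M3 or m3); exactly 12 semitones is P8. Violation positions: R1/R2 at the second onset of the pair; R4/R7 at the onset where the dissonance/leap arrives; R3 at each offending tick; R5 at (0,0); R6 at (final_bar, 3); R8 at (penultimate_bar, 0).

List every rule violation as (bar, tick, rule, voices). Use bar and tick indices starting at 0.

(1, 0, R2, (0, 1))
(1, 0, R7, (1,))
(1, 2, R7, (1,))
(4, 2, R4, (0, 1))
(5, 0, R2, (0, 1))
(7, 0, R4, (0, 1))
(7, 2, R3, (0, 1))
(7, 2, R4, (0, 1))
(7, 3, R3, (0, 1))
(10, 0, R2, (0, 1))

bar 0: v0=A3 v1=A4 downbeat P8
bar 1: v0=C4 v1=G5 downbeat P5
bar 2: v0=D4 v1=B4 downbeat M6
bar 3: v0=C4 v1=C5 downbeat P8
bar 4: v0=B3 v1=G4 downbeat m6
bar 5: v0=G3 v1=D4 downbeat P5
bar 6: v0=A3 v1=E4 downbeat P5
bar 7: v0=B3 v1=F4 downbeat TT
bar 8: v0=A3 v1=C4 downbeat m3
bar 9: v0=G3 v1=E4 downbeat M6
bar 10: v0=A3 v1=A4 downbeat P8
  -> R2 @ bar 1 tick 0 v(0, 1): A3/C4 m3 -> C4/G5 P5 similar
  -> R7 @ bar 1 tick 0 v(1,): C4->G5 leap 19st
  -> R7 @ bar 1 tick 2 v(1,): G5->A4 leap 10st
  -> R4 @ bar 4 tick 2 v(0, 1): B3/A4 m7 untreated
  -> R2 @ bar 5 tick 0 v(0, 1): B3/A4 m7 -> G3/D4 P5 similar
  -> R4 @ bar 7 tick 0 v(0, 1): B3/F4 TT untreated
  -> R3 @ bar 7 tick 2 v(0, 1): B3 above A3
  -> R4 @ bar 7 tick 2 v(0, 1): B3/A3 M2 untreated
  -> R3 @ bar 7 tick 3 v(0, 1): B3 above A3
  -> R2 @ bar 10 tick 0 v(0, 1): G3/E4 M6 -> A3/A4 P8 similar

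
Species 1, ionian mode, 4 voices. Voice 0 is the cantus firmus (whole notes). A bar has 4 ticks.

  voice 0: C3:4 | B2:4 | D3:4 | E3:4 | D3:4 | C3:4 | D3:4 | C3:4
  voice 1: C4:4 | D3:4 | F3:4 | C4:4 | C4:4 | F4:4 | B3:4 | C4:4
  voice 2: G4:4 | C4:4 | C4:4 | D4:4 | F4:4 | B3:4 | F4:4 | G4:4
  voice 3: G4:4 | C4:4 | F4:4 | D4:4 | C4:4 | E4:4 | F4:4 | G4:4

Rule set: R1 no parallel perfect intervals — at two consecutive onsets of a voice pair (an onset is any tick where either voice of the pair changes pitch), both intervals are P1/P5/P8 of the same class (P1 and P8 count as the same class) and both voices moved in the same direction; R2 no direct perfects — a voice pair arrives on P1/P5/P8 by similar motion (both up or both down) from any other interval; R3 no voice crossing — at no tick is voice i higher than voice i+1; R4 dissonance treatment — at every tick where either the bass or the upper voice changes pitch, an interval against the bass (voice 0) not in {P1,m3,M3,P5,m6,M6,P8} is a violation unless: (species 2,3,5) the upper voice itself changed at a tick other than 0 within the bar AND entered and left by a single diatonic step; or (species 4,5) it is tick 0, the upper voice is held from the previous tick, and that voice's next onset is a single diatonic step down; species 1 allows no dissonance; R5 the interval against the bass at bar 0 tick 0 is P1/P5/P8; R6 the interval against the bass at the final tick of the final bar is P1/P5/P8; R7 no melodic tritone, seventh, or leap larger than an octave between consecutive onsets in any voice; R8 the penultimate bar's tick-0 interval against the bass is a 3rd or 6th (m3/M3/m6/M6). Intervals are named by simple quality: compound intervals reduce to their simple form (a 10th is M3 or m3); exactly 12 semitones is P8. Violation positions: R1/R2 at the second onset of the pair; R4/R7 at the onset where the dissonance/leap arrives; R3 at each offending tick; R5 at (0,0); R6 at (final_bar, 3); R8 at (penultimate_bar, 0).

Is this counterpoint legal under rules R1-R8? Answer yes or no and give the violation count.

No (27 violations)

bar 0: v0=C3 v1=C4 v2=G4 v3=G4 (P5)
bar 1: v0=B2 v1=D3 v2=C4 v3=C4 (m2)
bar 2: v0=D3 v1=F3 v2=C4 v3=F4 (m3)
bar 3: v0=E3 v1=C4 v2=D4 v3=D4 (m7)
bar 4: v0=D3 v1=C4 v2=F4 v3=C4 (m7)
bar 5: v0=C3 v1=F4 v2=B3 v3=E4 (M3)
bar 6: v0=D3 v1=B3 v2=F4 v3=F4 (m3)
bar 7: v0=C3 v1=C4 v2=G4 v3=G4 (P5)
  R1 @ bar1.0: G4/G4 P1 -> C4/C4 P1 similar
  R4 @ bar1.0: B2/C4 m2 untreated
  R4 @ bar1.0: B2/C4 m2 untreated
  R7 @ bar1.0: C4->D3 leap 10st
  R2 @ bar2.0: D3/C4 m7 -> F3/F4 P8 similar
  R4 @ bar2.0: D3/C4 m7 untreated
  R4 @ bar3.0: E3/D4 m7 untreated
  R4 @ bar3.0: E3/D4 m7 untreated
  R3 @ bar4.0: F4 above C4
  R4 @ bar4.0: D3/C4 m7 untreated
  R4 @ bar4.0: D3/C4 m7 untreated
  R3 @ bar4.1: F4 above C4
  R3 @ bar4.2: F4 above C4
  R3 @ bar4.3: F4 above C4
  R3 @ bar5.0: F4 above B3
  R4 @ bar5.0: C3/F4 P4 untreated
  R4 @ bar5.0: C3/B3 M7 untreated
  R7 @ bar5.0: F4->B3 leap 6st
  R3 @ bar5.1: F4 above B3
  R3 @ bar5.2: F4 above B3
  R3 @ bar5.3: F4 above B3
  R2 @ bar6.0: B3/E4 P4 -> F4/F4 P1 similar
  R7 @ bar6.0: F4->B3 leap 6st
  R7 @ bar6.0: B3->F4 leap 6st
  R1 @ bar7.0: F4/F4 P1 -> G4/G4 P1 similar
  R2 @ bar7.0: B3/F4 TT -> C4/G4 P5 similar
  R2 @ bar7.0: B3/F4 TT -> C4/G4 P5 similar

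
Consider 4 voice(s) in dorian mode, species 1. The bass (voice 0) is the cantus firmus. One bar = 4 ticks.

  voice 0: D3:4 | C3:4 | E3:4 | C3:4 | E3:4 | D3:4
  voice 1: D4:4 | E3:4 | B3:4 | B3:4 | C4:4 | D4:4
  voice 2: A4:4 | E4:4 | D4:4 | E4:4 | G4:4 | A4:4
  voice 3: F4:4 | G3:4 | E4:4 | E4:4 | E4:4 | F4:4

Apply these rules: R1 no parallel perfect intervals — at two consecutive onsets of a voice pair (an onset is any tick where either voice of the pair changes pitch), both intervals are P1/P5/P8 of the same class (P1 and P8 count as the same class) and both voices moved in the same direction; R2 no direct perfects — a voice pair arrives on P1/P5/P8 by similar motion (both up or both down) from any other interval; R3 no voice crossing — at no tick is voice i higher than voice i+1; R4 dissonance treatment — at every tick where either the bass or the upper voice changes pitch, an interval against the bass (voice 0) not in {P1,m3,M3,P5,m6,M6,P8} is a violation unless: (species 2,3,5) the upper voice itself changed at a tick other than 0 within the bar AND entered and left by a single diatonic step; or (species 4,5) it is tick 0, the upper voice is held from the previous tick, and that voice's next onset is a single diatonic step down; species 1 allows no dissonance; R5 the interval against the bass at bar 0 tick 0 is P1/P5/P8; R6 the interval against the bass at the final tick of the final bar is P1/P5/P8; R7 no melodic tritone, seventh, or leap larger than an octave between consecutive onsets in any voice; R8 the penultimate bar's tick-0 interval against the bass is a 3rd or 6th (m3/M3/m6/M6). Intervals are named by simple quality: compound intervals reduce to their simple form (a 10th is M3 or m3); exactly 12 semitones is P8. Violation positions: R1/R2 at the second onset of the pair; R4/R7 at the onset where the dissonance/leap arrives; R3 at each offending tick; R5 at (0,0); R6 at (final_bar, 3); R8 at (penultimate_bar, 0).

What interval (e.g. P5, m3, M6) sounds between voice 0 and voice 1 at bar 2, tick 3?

P5

voice 0=E3 voice 1=B3 -> P5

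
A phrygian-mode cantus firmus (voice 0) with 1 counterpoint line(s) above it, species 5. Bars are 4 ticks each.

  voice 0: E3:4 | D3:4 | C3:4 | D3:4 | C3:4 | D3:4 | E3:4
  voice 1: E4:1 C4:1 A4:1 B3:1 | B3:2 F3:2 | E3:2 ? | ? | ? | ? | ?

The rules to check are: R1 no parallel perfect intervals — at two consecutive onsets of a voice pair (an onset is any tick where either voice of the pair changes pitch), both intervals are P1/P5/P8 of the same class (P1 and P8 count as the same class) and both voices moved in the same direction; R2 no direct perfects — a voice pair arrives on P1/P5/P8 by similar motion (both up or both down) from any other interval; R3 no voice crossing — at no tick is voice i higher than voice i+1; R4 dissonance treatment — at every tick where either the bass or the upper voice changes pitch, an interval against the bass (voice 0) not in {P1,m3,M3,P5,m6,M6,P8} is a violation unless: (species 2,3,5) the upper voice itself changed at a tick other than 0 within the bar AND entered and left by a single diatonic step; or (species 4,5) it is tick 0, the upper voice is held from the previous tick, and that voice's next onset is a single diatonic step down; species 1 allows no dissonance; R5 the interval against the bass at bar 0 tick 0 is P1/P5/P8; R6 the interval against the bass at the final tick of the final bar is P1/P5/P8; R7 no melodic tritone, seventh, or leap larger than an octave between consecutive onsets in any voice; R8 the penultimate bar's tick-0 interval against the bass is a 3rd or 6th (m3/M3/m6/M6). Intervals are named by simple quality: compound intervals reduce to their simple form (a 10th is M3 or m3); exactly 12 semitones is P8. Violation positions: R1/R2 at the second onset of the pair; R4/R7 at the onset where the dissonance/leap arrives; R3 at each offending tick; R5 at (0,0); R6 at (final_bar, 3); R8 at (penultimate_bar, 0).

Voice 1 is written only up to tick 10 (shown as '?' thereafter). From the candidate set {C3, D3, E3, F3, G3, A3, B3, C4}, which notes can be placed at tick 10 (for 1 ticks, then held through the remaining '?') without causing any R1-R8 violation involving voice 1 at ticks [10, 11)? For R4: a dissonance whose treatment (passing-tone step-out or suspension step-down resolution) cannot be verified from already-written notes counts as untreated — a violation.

C3: legal
D3: violates R4
E3: legal
F3: violates R4
G3: legal
A3: legal
B3: violates R4
C4: legal

{A3, C3, C4, E3, G3}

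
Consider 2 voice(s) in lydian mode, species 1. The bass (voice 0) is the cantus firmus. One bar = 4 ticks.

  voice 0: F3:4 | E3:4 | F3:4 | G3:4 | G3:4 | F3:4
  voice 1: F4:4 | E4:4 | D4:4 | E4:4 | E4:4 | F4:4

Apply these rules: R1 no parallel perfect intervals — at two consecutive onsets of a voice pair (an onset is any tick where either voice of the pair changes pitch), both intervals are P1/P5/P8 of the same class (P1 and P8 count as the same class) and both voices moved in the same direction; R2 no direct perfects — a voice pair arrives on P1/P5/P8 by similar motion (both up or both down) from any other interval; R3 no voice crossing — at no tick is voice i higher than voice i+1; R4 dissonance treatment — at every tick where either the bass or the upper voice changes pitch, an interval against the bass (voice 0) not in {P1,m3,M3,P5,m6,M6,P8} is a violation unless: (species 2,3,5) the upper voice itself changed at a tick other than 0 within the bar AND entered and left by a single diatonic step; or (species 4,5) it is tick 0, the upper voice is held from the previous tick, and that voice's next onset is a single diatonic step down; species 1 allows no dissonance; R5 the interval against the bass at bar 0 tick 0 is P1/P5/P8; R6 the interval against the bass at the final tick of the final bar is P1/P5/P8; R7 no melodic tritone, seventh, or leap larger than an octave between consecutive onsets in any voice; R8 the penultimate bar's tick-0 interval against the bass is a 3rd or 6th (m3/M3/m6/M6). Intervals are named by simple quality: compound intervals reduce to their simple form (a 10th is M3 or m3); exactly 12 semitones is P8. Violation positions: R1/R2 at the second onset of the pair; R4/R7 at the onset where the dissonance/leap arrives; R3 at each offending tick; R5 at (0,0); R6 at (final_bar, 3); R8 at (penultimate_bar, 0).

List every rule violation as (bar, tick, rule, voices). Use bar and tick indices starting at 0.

(1, 0, R1, (0, 1))

bar 0: v0=F3 v1=F4 downbeat P8
bar 1: v0=E3 v1=E4 downbeat P8
bar 2: v0=F3 v1=D4 downbeat M6
bar 3: v0=G3 v1=E4 downbeat M6
bar 4: v0=G3 v1=E4 downbeat M6
bar 5: v0=F3 v1=F4 downbeat P8
  -> R1 @ bar 1 tick 0 v(0, 1): F3/F4 P8 -> E3/E4 P8 similar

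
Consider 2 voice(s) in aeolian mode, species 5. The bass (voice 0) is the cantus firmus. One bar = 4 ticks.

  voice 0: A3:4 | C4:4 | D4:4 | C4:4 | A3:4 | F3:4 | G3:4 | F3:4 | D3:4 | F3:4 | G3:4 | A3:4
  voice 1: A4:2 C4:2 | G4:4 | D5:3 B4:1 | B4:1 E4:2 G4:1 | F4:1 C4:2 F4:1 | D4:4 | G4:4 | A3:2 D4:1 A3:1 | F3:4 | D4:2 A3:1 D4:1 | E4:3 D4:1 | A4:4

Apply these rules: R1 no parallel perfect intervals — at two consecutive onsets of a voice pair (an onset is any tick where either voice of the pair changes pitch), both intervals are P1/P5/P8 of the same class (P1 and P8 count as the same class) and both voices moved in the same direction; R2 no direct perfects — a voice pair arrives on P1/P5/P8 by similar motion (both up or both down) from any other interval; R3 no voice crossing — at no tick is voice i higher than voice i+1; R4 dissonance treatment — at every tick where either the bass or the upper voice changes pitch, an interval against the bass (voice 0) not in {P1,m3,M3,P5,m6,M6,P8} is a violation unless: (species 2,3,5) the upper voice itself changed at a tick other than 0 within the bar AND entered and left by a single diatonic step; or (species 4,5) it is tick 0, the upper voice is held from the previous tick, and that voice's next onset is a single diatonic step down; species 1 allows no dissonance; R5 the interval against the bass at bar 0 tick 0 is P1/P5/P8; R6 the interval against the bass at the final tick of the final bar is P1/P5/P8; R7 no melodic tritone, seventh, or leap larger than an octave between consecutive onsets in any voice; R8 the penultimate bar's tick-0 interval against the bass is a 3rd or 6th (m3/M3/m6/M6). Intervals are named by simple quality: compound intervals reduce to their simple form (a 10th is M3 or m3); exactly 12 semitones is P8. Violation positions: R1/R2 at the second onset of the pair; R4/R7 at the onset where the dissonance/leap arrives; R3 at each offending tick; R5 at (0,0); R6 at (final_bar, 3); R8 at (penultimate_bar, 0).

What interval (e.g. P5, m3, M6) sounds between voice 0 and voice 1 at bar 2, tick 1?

voice 0=D4 voice 1=D5 -> P8

P8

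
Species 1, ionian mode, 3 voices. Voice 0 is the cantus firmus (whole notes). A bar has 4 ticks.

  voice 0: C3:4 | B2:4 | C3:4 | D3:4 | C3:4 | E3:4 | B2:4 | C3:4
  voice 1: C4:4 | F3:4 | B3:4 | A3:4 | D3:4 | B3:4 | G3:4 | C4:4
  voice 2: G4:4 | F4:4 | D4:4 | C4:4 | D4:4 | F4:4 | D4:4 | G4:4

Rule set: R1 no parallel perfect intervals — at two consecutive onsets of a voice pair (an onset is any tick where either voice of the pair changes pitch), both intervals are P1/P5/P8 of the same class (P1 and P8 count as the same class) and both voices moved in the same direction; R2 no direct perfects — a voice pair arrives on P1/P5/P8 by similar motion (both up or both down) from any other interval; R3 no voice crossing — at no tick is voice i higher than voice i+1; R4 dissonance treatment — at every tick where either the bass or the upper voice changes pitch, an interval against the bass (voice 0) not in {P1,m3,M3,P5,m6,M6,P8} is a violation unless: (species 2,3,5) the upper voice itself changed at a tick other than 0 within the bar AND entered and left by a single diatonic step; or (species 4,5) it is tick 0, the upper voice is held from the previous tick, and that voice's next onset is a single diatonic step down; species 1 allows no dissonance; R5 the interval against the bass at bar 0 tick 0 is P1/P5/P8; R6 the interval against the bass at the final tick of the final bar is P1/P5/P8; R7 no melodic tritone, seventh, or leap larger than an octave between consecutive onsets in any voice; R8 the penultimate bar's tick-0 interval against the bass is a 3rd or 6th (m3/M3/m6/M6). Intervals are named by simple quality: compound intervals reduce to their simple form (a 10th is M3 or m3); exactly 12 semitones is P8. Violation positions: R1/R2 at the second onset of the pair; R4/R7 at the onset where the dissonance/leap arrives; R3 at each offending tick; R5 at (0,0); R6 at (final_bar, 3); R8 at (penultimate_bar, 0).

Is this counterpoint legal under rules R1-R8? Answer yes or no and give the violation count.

bar 0: v0=C3 v1=C4 v2=G4 (P5)
bar 1: v0=B2 v1=F3 v2=F4 (TT)
bar 2: v0=C3 v1=B3 v2=D4 (M2)
bar 3: v0=D3 v1=A3 v2=C4 (m7)
bar 4: v0=C3 v1=D3 v2=D4 (M2)
bar 5: v0=E3 v1=B3 v2=F4 (m2)
bar 6: v0=B2 v1=G3 v2=D4 (m3)
bar 7: v0=C3 v1=C4 v2=G4 (P5)
  R2 @ bar1.0: C4/G4 P5 -> F3/F4 P8 similar
  R4 @ bar1.0: B2/F3 TT untreated
  R4 @ bar1.0: B2/F4 TT untreated
  R4 @ bar2.0: C3/B3 M7 untreated
  R4 @ bar2.0: C3/D4 M2 untreated
  R7 @ bar2.0: F3->B3 leap 6st
  R4 @ bar3.0: D3/C4 m7 untreated
  R4 @ bar4.0: C3/D3 M2 untreated
  R4 @ bar4.0: C3/D4 M2 untreated
  R2 @ bar5.0: C3/D3 M2 -> E3/B3 P5 similar
  R4 @ bar5.0: E3/F4 m2 untreated
  R2 @ bar6.0: B3/F4 TT -> G3/D4 P5 similar
  R1 @ bar7.0: G3/D4 P5 -> C4/G4 P5 similar
  R2 @ bar7.0: B2/G3 m6 -> C3/C4 P8 similar
  R2 @ bar7.0: B2/D4 m3 -> C3/G4 P5 similar

No (15 violations)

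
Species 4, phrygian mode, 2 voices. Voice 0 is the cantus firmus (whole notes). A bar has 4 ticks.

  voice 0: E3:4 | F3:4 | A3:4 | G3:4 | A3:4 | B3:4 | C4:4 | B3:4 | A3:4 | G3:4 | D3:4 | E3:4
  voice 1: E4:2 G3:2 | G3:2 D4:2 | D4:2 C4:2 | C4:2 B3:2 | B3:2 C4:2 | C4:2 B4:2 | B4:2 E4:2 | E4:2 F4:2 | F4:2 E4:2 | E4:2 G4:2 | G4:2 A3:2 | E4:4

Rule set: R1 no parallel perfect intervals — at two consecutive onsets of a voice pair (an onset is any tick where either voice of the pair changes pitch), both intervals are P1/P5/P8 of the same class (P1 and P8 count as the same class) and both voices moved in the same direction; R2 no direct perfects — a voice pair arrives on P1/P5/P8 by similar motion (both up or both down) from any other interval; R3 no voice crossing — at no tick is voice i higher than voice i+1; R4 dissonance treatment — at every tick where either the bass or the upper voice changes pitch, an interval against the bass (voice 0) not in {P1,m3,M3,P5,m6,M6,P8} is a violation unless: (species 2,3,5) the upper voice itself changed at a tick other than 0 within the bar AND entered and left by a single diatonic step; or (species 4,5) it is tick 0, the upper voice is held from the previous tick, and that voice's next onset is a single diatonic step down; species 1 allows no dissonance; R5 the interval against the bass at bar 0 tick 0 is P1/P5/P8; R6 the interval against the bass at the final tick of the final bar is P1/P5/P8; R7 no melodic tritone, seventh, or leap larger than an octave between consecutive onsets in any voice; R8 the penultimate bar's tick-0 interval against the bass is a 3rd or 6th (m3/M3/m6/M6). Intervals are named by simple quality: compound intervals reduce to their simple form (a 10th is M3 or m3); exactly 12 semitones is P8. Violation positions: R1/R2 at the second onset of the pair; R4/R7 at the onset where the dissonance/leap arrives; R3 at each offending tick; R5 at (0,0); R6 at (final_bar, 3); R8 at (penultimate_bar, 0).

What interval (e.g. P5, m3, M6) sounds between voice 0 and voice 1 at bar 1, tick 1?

voice 0=F3 voice 1=G3 -> M2

M2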